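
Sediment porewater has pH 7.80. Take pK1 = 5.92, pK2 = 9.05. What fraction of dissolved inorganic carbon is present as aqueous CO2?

α₀ = 1 / (1 + K1/[H⁺] + K1K2/[H⁺]²) = 1 / (1 + 10^+1.88 + 10^+0.63)
   = 1 / (1 + 75.858 + 4.2658) = 1/81.124 = 0.01233

α₀ = 0.0123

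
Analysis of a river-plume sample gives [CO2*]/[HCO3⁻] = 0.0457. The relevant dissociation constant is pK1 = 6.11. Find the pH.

pH = 7.45

From K1 = [H⁺][HCO3⁻]/[CO2*]:  pH = pK1 − log₁₀([CO2*]/[HCO3⁻])
log₁₀(0.0457) = -1.340
pH = 6.11 − (-1.340) = 7.45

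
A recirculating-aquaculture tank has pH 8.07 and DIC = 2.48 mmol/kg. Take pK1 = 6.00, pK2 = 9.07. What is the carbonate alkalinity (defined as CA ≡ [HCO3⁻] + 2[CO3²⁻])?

CA = [HCO3⁻] + 2[CO3²⁻] = (α₁ + 2α₂)·DIC
At pH 8.07: [H⁺]/K1 = 10^-2.07 = 0.0085114, K2/[H⁺] = 10^-1.00 = 0.10000
α₁ = 1/(1 + 0.0085114 + 0.10000) = 1/1.1085 = 0.9021; α₂ = α₁·K2/[H⁺] = 0.09021
α₁ + 2α₂ = 1.0825
CA = 1.0825 × 2.48 = 2.68 mmol/kg

CA = 2.68 mmol/kg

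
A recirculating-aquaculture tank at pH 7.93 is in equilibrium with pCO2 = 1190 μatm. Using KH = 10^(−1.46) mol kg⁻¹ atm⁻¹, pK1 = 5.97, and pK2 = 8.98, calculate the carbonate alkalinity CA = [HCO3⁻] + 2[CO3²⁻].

[CO2*] = KH · pCO2 = 10^(−1.46) × 1190×10^-6 = 4.126×10^-5 mol/kg
α₀ = 1/(1 + K1/[H⁺] + K1K2/[H⁺]²) = 1/(1 + 10^+1.96 + 10^+0.91) = 0.009967
DIC = [CO2*]/α₀ = 4.126×10^-5 / 0.009967 = 4.140 mmol/kg
CA = (α₁ + 2α₂)·DIC = (0.9090 + 2×0.08102) × 4.140 = 4.43 mmol/kg

CA = 4.43 mmol/kg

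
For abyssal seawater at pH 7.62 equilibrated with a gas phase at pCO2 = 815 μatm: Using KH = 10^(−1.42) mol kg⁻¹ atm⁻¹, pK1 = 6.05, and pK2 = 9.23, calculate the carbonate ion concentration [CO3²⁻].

[CO2*] = KH · pCO2 = 10^(−1.42) × 815×10^-6 = 3.099×10^-5 mol/kg
α₀ = 1/(1 + K1/[H⁺] + K1K2/[H⁺]²) = 1/(1 + 10^+1.57 + 10^-0.04) = 0.02560
DIC = [CO2*]/α₀ = 3.099×10^-5 / 0.02560 = 1.210 mmol/kg
[CO3²⁻] = α₂·DIC; α₂ = 0.02335, so [CO3²⁻] = 0.02335 × 1.210 = 0.0283 mmol/kg

[CO3²⁻] = 0.0283 mmol/kg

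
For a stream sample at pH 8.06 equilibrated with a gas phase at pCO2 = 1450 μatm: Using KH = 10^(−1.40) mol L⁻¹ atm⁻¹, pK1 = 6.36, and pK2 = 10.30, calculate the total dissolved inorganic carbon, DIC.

[CO2*] = KH · pCO2 = 10^(−1.40) × 1450×10^-6 = 5.773×10^-5 mol/L
α₀ = 1/(1 + K1/[H⁺] + K1K2/[H⁺]²) = 1/(1 + 10^+1.70 + 10^-0.54) = 0.01945
DIC = [CO2*]/α₀ = 5.773×10^-5 / 0.01945 = 2.97 mmol/L

DIC = 2.97 mmol/L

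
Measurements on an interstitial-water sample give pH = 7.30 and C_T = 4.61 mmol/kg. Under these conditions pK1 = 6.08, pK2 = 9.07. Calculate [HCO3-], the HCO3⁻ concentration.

[HCO3⁻] = 4.28 mmol/kg

α₁ = 1 / (1 + [H⁺]/K1 + K2/[H⁺]) = 1 / (1 + 10^-1.22 + 10^-1.77)
   = 1 / (1 + 0.060256 + 0.016982) = 1/1.0772 = 0.9283
[HCO3⁻] = α₁ × DIC = 0.9283 × 4.61 = 4.28 mmol/kg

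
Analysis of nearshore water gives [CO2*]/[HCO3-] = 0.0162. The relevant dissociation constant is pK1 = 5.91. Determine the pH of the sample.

pH = 7.70

From K1 = [H⁺][HCO3-]/[CO2*]:  pH = pK1 − log₁₀([CO2*]/[HCO3-])
log₁₀(0.0162) = -1.790
pH = 5.91 − (-1.790) = 7.70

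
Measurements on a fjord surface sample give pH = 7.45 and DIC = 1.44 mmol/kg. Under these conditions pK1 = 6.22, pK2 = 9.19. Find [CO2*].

[CO2*] = 0.0787 mmol/kg

α₀ = 1 / (1 + K1/[H⁺] + K1K2/[H⁺]²) = 1 / (1 + 10^+1.23 + 10^-0.51)
   = 1 / (1 + 16.982 + 0.30903) = 1/18.291 = 0.05467
[CO2*] = α₀ × DIC = 0.05467 × 1.44 = 0.0787 mmol/kg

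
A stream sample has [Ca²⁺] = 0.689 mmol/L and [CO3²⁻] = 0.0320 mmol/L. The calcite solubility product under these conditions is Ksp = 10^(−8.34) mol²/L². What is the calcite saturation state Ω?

Ω = 4.82

Ksp = 10^(−8.34) = 4.571×10^-9
Ω = [Ca²⁺][CO3²⁻]/Ksp = (0.689×10^-3)(0.0320×10^-3) / 4.571×10^-9 = 4.82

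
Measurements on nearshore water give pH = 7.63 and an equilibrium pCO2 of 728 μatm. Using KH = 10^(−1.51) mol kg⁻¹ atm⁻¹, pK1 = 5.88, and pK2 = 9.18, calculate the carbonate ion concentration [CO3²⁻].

[CO3²⁻] = 0.0357 mmol/kg

[CO2*] = KH · pCO2 = 10^(−1.51) × 728×10^-6 = 2.250×10^-5 mol/kg
α₀ = 1/(1 + K1/[H⁺] + K1K2/[H⁺]²) = 1/(1 + 10^+1.75 + 10^+0.20) = 0.01700
DIC = [CO2*]/α₀ = 2.250×10^-5 / 0.01700 = 1.323 mmol/kg
[CO3²⁻] = α₂·DIC; α₂ = 0.02695, so [CO3²⁻] = 0.02695 × 1.323 = 0.0357 mmol/kg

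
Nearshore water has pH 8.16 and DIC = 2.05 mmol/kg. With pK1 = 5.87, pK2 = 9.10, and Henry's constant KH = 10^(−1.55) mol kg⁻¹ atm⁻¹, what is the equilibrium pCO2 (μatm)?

α₀ = 1 / (1 + K1/[H⁺] + K1K2/[H⁺]²) = 1 / (1 + 10^+2.29 + 10^+1.35)
   = 1 / (1 + 194.98 + 22.387) = 1/218.37 = 0.004579
[CO2*] = α₀ × DIC = 0.004579 × 2.05 = 0.009388 mmol/kg = 9.388 μmol/kg
pCO2 = [CO2*]/KH = 9.388×10^-6 / 2.818×10^-2 = 333 μatm

pCO2 = 333 μatm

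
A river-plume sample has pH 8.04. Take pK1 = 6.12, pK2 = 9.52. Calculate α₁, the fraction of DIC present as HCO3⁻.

α₁ = 0.957

α₁ = 1 / (1 + [H⁺]/K1 + K2/[H⁺]) = 1 / (1 + 10^-1.92 + 10^-1.48)
   = 1 / (1 + 0.012023 + 0.033113) = 1/1.0451 = 0.9568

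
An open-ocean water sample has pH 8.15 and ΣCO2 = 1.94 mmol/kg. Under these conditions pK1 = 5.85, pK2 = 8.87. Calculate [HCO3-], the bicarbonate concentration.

α₁ = 1 / (1 + [H⁺]/K1 + K2/[H⁺]) = 1 / (1 + 10^-2.30 + 10^-0.72)
   = 1 / (1 + 0.0050119 + 0.19055) = 1/1.1956 = 0.8364
[HCO3⁻] = α₁ × DIC = 0.8364 × 1.94 = 1.62 mmol/kg

[HCO3⁻] = 1.62 mmol/kg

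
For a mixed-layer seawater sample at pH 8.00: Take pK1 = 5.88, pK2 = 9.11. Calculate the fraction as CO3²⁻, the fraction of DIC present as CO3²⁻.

α₂ = 1 / (1 + [H⁺]/K2 + [H⁺]²/(K1K2)) = 1 / (1 + 10^+1.11 + 10^-1.01)
   = 1 / (1 + 12.882 + 0.097724) = 1/13.980 = 0.07153

α₂ = 0.0715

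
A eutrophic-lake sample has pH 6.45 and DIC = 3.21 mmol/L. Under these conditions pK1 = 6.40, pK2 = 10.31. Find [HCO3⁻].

[HCO3⁻] = 1.70 mmol/L

α₁ = 1 / (1 + [H⁺]/K1 + K2/[H⁺]) = 1 / (1 + 10^-0.05 + 10^-3.86)
   = 1 / (1 + 0.89125 + 0.00013804) = 1/1.8914 = 0.5287
[HCO3⁻] = α₁ × DIC = 0.5287 × 3.21 = 1.70 mmol/L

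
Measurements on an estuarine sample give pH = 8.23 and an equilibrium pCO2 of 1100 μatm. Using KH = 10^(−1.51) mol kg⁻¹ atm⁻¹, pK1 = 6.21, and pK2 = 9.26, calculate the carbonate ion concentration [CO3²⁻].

[CO3²⁻] = 0.332 mmol/kg

[CO2*] = KH · pCO2 = 10^(−1.51) × 1100×10^-6 = 3.399×10^-5 mol/kg
α₀ = 1/(1 + K1/[H⁺] + K1K2/[H⁺]²) = 1/(1 + 10^+2.02 + 10^+0.99) = 0.008659
DIC = [CO2*]/α₀ = 3.399×10^-5 / 0.008659 = 3.926 mmol/kg
[CO3²⁻] = α₂·DIC; α₂ = 0.08462, so [CO3²⁻] = 0.08462 × 3.926 = 0.332 mmol/kg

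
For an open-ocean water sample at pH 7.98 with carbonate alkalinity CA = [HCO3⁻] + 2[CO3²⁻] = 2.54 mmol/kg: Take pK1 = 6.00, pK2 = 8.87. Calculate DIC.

CA = [HCO3⁻] + 2[CO3²⁻] = (α₁ + 2α₂)·DIC
At pH 7.98: [H⁺]/K1 = 10^-1.98 = 0.010471, K2/[H⁺] = 10^-0.89 = 0.12882
α₁ = 1/(1 + 0.010471 + 0.12882) = 1/1.1393 = 0.8777; α₂ = α₁·K2/[H⁺] = 0.1131
α₁ + 2α₂ = 1.1039
DIC = CA / (α₁ + 2α₂) = 2.54 / 1.1039 = 2.30 mmol/kg

DIC = 2.30 mmol/kg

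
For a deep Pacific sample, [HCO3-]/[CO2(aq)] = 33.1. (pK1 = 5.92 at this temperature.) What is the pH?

pH = 7.44

From K1 = [H⁺][HCO3-]/[CO2(aq)]:  pH = pK1 + log₁₀([HCO3-]/[CO2(aq)])
log₁₀(33.1) = +1.520
pH = 5.92 + (+1.520) = 7.44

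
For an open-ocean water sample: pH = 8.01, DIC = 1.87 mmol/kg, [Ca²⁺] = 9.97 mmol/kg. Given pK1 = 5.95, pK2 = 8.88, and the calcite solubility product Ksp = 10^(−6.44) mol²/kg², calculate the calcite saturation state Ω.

Ω = 6.06

α₂ = 1 / (1 + [H⁺]/K2 + [H⁺]²/(K1K2)) = 1 / (1 + 10^+0.87 + 10^-1.19)
   = 1 / (1 + 7.4131 + 0.064565) = 1/8.4777 = 0.1180
[CO3²⁻] = α₂ × DIC = 0.1180 × 1.87 = 0.2206 mmol/kg
Ksp = 10^(−6.44) = 3.631×10^-7
Ω = [Ca²⁺][CO3²⁻]/Ksp = (9.97×10^-3)(2.206×10^-4) / 3.631×10^-7 = 6.06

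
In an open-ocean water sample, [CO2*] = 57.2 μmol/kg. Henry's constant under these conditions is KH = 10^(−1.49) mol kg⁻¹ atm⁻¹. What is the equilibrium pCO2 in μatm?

KH = 10^(−1.49) = 3.236×10^-2 mol kg⁻¹ atm⁻¹
pCO2 = [CO2*]/KH = 57.2×10^-6 / 3.236×10^-2 = 1.77×10^-3 atm = 1770 μatm

pCO2 = 1770 μatm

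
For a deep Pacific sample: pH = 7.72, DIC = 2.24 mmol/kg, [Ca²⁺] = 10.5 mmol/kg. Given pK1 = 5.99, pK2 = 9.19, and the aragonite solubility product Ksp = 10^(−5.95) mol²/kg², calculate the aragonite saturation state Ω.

Ω = 0.675

α₂ = 1 / (1 + [H⁺]/K2 + [H⁺]²/(K1K2)) = 1 / (1 + 10^+1.47 + 10^-0.26)
   = 1 / (1 + 29.512 + 0.54954) = 1/31.062 = 0.03219
[CO3²⁻] = α₂ × DIC = 0.03219 × 2.24 = 0.07211 mmol/kg
Ksp = 10^(−5.95) = 1.122×10^-6
Ω = [Ca²⁺][CO3²⁻]/Ksp = (10.5×10^-3)(7.211×10^-5) / 1.122×10^-6 = 0.675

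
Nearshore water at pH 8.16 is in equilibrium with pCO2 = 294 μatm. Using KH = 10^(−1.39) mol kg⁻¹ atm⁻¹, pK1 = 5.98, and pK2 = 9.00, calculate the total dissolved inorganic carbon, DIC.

[CO2*] = KH · pCO2 = 10^(−1.39) × 294×10^-6 = 1.198×10^-5 mol/kg
α₀ = 1/(1 + K1/[H⁺] + K1K2/[H⁺]²) = 1/(1 + 10^+2.18 + 10^+1.34) = 0.005739
DIC = [CO2*]/α₀ = 1.198×10^-5 / 0.005739 = 2.09 mmol/kg

DIC = 2.09 mmol/kg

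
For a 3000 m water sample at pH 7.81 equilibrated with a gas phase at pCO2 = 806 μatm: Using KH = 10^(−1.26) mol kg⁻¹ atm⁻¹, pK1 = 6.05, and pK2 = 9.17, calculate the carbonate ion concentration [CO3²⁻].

[CO2*] = KH · pCO2 = 10^(−1.26) × 806×10^-6 = 4.429×10^-5 mol/kg
α₀ = 1/(1 + K1/[H⁺] + K1K2/[H⁺]²) = 1/(1 + 10^+1.76 + 10^+0.40) = 0.01638
DIC = [CO2*]/α₀ = 4.429×10^-5 / 0.01638 = 2.704 mmol/kg
[CO3²⁻] = α₂·DIC; α₂ = 0.04114, so [CO3²⁻] = 0.04114 × 2.704 = 0.111 mmol/kg

[CO3²⁻] = 0.111 mmol/kg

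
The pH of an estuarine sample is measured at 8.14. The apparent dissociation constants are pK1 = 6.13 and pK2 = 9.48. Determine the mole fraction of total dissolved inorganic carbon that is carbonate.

α₂ = 1 / (1 + [H⁺]/K2 + [H⁺]²/(K1K2)) = 1 / (1 + 10^+1.34 + 10^-0.67)
   = 1 / (1 + 21.878 + 0.21380) = 1/23.091 = 0.04331

α₂ = 0.0433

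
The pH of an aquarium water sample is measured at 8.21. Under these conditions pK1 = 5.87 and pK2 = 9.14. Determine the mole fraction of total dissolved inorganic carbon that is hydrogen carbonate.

α₁ = 0.891

α₁ = 1 / (1 + [H⁺]/K1 + K2/[H⁺]) = 1 / (1 + 10^-2.34 + 10^-0.93)
   = 1 / (1 + 0.0045709 + 0.11749) = 1/1.1221 = 0.8912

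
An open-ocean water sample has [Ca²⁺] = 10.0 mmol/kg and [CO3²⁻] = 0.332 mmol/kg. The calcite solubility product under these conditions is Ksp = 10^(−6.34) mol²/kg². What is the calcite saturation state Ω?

Ksp = 10^(−6.34) = 4.571×10^-7
Ω = [Ca²⁺][CO3²⁻]/Ksp = (10.0×10^-3)(0.332×10^-3) / 4.571×10^-7 = 7.26

Ω = 7.26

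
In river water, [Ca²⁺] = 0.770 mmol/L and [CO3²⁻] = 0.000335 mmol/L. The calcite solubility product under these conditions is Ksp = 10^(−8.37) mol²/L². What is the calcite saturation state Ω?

Ksp = 10^(−8.37) = 4.266×10^-9
Ω = [Ca²⁺][CO3²⁻]/Ksp = (0.770×10^-3)(0.000335×10^-3) / 4.266×10^-9 = 0.0605

Ω = 0.0605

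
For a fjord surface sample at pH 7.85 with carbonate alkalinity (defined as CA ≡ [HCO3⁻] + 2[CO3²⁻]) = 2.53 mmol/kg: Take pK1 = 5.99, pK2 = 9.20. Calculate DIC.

CA = [HCO3⁻] + 2[CO3²⁻] = (α₁ + 2α₂)·DIC
At pH 7.85: [H⁺]/K1 = 10^-1.86 = 0.013804, K2/[H⁺] = 10^-1.35 = 0.044668
α₁ = 1/(1 + 0.013804 + 0.044668) = 1/1.0585 = 0.9448; α₂ = α₁·K2/[H⁺] = 0.04220
α₁ + 2α₂ = 1.0292
DIC = CA / (α₁ + 2α₂) = 2.53 / 1.0292 = 2.46 mmol/kg

DIC = 2.46 mmol/kg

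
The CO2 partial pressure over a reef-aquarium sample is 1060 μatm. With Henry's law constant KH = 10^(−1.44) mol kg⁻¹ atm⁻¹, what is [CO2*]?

KH = 10^(−1.44) = 3.631×10^-2 mol kg⁻¹ atm⁻¹
[CO2*] = KH · pCO2 = 3.631×10^-2 × 1060×10^-6 atm = 3.85×10^-5 mol/kg

[CO2*] = 38.5 μmol/kg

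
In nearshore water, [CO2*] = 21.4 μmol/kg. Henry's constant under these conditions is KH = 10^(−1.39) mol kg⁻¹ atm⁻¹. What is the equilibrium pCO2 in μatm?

pCO2 = 525 μatm

KH = 10^(−1.39) = 4.074×10^-2 mol kg⁻¹ atm⁻¹
pCO2 = [CO2*]/KH = 21.4×10^-6 / 4.074×10^-2 = 5.25×10^-4 atm = 525 μatm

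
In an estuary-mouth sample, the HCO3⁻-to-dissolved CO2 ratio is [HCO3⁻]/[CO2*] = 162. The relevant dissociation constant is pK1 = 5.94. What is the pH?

pH = 8.15

From K1 = [H⁺][HCO3⁻]/[CO2*]:  pH = pK1 + log₁₀([HCO3⁻]/[CO2*])
log₁₀(162) = +2.210
pH = 5.94 + (+2.210) = 8.15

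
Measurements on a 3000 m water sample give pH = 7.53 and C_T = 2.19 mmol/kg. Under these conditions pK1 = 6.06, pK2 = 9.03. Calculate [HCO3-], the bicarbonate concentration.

α₁ = 1 / (1 + [H⁺]/K1 + K2/[H⁺]) = 1 / (1 + 10^-1.47 + 10^-1.50)
   = 1 / (1 + 0.033884 + 0.031623) = 1/1.0655 = 0.9385
[HCO3⁻] = α₁ × DIC = 0.9385 × 2.19 = 2.06 mmol/kg

[HCO3⁻] = 2.06 mmol/kg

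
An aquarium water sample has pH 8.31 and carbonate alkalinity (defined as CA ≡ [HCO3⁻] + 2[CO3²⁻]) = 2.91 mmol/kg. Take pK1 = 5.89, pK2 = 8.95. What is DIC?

CA = [HCO3⁻] + 2[CO3²⁻] = (α₁ + 2α₂)·DIC
At pH 8.31: [H⁺]/K1 = 10^-2.42 = 0.0038019, K2/[H⁺] = 10^-0.64 = 0.22909
α₁ = 1/(1 + 0.0038019 + 0.22909) = 1/1.2329 = 0.8111; α₂ = α₁·K2/[H⁺] = 0.1858
α₁ + 2α₂ = 1.1827
DIC = CA / (α₁ + 2α₂) = 2.91 / 1.1827 = 2.46 mmol/kg

DIC = 2.46 mmol/kg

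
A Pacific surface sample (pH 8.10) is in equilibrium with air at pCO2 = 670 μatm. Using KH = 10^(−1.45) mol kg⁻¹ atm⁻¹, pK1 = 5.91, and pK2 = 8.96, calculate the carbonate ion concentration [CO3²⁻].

[CO2*] = KH · pCO2 = 10^(−1.45) × 670×10^-6 = 2.377×10^-5 mol/kg
α₀ = 1/(1 + K1/[H⁺] + K1K2/[H⁺]²) = 1/(1 + 10^+2.19 + 10^+1.33) = 0.005641
DIC = [CO2*]/α₀ = 2.377×10^-5 / 0.005641 = 4.214 mmol/kg
[CO3²⁻] = α₂·DIC; α₂ = 0.1206, so [CO3²⁻] = 0.1206 × 4.214 = 0.508 mmol/kg

[CO3²⁻] = 0.508 mmol/kg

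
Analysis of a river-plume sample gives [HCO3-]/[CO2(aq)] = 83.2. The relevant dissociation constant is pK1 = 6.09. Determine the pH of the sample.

From K1 = [H⁺][HCO3-]/[CO2(aq)]:  pH = pK1 + log₁₀([HCO3-]/[CO2(aq)])
log₁₀(83.2) = +1.920
pH = 6.09 + (+1.920) = 8.01

pH = 8.01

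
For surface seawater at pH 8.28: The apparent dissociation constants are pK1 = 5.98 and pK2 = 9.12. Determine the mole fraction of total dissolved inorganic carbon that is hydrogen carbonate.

α₁ = 1 / (1 + [H⁺]/K1 + K2/[H⁺]) = 1 / (1 + 10^-2.30 + 10^-0.84)
   = 1 / (1 + 0.0050119 + 0.14454) = 1/1.1496 = 0.8699

α₁ = 0.870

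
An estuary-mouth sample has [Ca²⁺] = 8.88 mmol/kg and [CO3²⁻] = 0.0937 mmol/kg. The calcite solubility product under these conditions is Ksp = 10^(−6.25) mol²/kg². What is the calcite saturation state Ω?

Ω = 1.48

Ksp = 10^(−6.25) = 5.623×10^-7
Ω = [Ca²⁺][CO3²⁻]/Ksp = (8.88×10^-3)(0.0937×10^-3) / 5.623×10^-7 = 1.48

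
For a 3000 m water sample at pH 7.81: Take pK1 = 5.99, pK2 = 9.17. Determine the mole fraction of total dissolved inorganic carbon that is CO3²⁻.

α₂ = 1 / (1 + [H⁺]/K2 + [H⁺]²/(K1K2)) = 1 / (1 + 10^+1.36 + 10^-0.46)
   = 1 / (1 + 22.909 + 0.34674) = 1/24.255 = 0.04123

α₂ = 0.0412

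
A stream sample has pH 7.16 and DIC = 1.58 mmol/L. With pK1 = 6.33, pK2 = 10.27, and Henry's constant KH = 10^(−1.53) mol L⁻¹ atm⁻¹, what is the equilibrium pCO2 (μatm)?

pCO2 = 6890 μatm

α₀ = 1 / (1 + K1/[H⁺] + K1K2/[H⁺]²) = 1 / (1 + 10^+0.83 + 10^-2.28)
   = 1 / (1 + 6.7608 + 0.0052481) = 1/7.7661 = 0.1288
[CO2*] = α₀ × DIC = 0.1288 × 1.58 = 0.2034 mmol/L
pCO2 = [CO2*]/KH = 2.034×10^-4 / 2.951×10^-2 = 6890 μatm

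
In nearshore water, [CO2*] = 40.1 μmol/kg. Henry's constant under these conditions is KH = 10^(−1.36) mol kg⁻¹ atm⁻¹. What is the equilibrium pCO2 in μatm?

pCO2 = 919 μatm

KH = 10^(−1.36) = 4.365×10^-2 mol kg⁻¹ atm⁻¹
pCO2 = [CO2*]/KH = 40.1×10^-6 / 4.365×10^-2 = 9.19×10^-4 atm = 919 μatm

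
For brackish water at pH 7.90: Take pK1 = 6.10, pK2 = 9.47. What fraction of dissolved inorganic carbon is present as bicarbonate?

α₁ = 1 / (1 + [H⁺]/K1 + K2/[H⁺]) = 1 / (1 + 10^-1.80 + 10^-1.57)
   = 1 / (1 + 0.015849 + 0.026915) = 1/1.0428 = 0.9590

α₁ = 0.959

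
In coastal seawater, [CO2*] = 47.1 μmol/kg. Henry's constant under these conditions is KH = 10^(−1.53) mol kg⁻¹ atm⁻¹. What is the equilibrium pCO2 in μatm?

pCO2 = 1600 μatm

KH = 10^(−1.53) = 2.951×10^-2 mol kg⁻¹ atm⁻¹
pCO2 = [CO2*]/KH = 47.1×10^-6 / 2.951×10^-2 = 1.60×10^-3 atm = 1600 μatm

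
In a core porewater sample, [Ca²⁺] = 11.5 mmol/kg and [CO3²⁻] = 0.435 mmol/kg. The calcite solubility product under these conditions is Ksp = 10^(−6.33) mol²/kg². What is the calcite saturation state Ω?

Ksp = 10^(−6.33) = 4.677×10^-7
Ω = [Ca²⁺][CO3²⁻]/Ksp = (11.5×10^-3)(0.435×10^-3) / 4.677×10^-7 = 10.7

Ω = 10.7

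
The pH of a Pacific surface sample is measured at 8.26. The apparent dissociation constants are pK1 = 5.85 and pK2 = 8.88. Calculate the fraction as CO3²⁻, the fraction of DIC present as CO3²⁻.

α₂ = 0.193

α₂ = 1 / (1 + [H⁺]/K2 + [H⁺]²/(K1K2)) = 1 / (1 + 10^+0.62 + 10^-1.79)
   = 1 / (1 + 4.1687 + 0.016218) = 1/5.1849 = 0.1929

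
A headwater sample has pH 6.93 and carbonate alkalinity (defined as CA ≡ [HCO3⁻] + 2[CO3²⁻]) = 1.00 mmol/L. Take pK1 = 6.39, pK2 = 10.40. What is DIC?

DIC = 1.29 mmol/L

CA = [HCO3⁻] + 2[CO3²⁻] = (α₁ + 2α₂)·DIC
At pH 6.93: [H⁺]/K1 = 10^-0.54 = 0.28840, K2/[H⁺] = 10^-3.47 = 0.00033884
α₁ = 1/(1 + 0.28840 + 0.00033884) = 1/1.2887 = 0.7760; α₂ = α₁·K2/[H⁺] = 0.0002629
α₁ + 2α₂ = 0.7765
DIC = CA / (α₁ + 2α₂) = 1.00 / 0.7765 = 1.29 mmol/L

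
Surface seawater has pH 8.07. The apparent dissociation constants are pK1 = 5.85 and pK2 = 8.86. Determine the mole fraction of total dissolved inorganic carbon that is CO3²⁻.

α₂ = 0.139

α₂ = 1 / (1 + [H⁺]/K2 + [H⁺]²/(K1K2)) = 1 / (1 + 10^+0.79 + 10^-1.43)
   = 1 / (1 + 6.1660 + 0.037154) = 1/7.2031 = 0.1388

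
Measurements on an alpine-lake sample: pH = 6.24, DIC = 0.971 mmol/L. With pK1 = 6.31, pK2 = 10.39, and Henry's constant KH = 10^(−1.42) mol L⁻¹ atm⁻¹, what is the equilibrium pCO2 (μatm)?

pCO2 = 1.38×10^4 μatm

α₀ = 1 / (1 + K1/[H⁺] + K1K2/[H⁺]²) = 1 / (1 + 10^-0.07 + 10^-4.22)
   = 1 / (1 + 0.85114 + 6.0256×10^-5) = 1/1.8512 = 0.5402
[CO2*] = α₀ × DIC = 0.5402 × 0.971 = 0.5245 mmol/L
pCO2 = [CO2*]/KH = 5.245×10^-4 / 3.802×10^-2 = 1.38×10^4 μatm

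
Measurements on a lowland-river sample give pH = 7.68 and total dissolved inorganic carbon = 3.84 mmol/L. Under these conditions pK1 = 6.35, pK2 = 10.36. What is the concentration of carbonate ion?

α₂ = 1 / (1 + [H⁺]/K2 + [H⁺]²/(K1K2)) = 1 / (1 + 10^+2.68 + 10^+1.35)
   = 1 / (1 + 478.63 + 22.387) = 1/502.02 = 0.001992
[CO3²⁻] = α₂ × DIC = 0.001992 × 3.84 = 0.00765 mmol/L = 7.65 μmol/L

[CO3²⁻] = 7.65 μmol/L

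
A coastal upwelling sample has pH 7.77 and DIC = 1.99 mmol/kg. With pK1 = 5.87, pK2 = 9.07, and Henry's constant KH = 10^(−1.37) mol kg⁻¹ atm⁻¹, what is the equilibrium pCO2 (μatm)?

pCO2 = 553 μatm

α₀ = 1 / (1 + K1/[H⁺] + K1K2/[H⁺]²) = 1 / (1 + 10^+1.90 + 10^+0.60)
   = 1 / (1 + 79.433 + 3.9811) = 1/84.414 = 0.01185
[CO2*] = α₀ × DIC = 0.01185 × 1.99 = 0.02357 mmol/kg
pCO2 = [CO2*]/KH = 2.357×10^-5 / 4.266×10^-2 = 553 μatm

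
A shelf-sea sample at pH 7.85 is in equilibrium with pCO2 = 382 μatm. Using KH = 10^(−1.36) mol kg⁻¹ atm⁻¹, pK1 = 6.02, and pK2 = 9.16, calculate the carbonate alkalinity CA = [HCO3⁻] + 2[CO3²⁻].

[CO2*] = KH · pCO2 = 10^(−1.36) × 382×10^-6 = 1.667×10^-5 mol/kg
α₀ = 1/(1 + K1/[H⁺] + K1K2/[H⁺]²) = 1/(1 + 10^+1.83 + 10^+0.52) = 0.01390
DIC = [CO2*]/α₀ = 1.667×10^-5 / 0.01390 = 1.199 mmol/kg
CA = (α₁ + 2α₂)·DIC = (0.9401 + 2×0.04604) × 1.199 = 1.24 mmol/kg

CA = 1.24 mmol/kg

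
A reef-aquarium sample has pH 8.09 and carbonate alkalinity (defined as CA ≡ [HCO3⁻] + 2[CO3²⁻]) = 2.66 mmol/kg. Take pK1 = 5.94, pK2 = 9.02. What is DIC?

DIC = 2.42 mmol/kg

CA = [HCO3⁻] + 2[CO3²⁻] = (α₁ + 2α₂)·DIC
At pH 8.09: [H⁺]/K1 = 10^-2.15 = 0.0070795, K2/[H⁺] = 10^-0.93 = 0.11749
α₁ = 1/(1 + 0.0070795 + 0.11749) = 1/1.1246 = 0.8892; α₂ = α₁·K2/[H⁺] = 0.1045
α₁ + 2α₂ = 1.0982
DIC = CA / (α₁ + 2α₂) = 2.66 / 1.0982 = 2.42 mmol/kg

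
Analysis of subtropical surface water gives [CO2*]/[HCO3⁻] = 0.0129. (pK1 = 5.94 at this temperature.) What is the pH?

pH = 7.83

From K1 = [H⁺][HCO3⁻]/[CO2*]:  pH = pK1 − log₁₀([CO2*]/[HCO3⁻])
log₁₀(0.0129) = -1.889
pH = 5.94 − (-1.889) = 7.83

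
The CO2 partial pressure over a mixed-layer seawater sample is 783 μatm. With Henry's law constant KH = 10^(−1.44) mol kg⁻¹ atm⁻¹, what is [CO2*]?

[CO2*] = 28.4 μmol/kg

KH = 10^(−1.44) = 3.631×10^-2 mol kg⁻¹ atm⁻¹
[CO2*] = KH · pCO2 = 3.631×10^-2 × 783×10^-6 atm = 2.84×10^-5 mol/kg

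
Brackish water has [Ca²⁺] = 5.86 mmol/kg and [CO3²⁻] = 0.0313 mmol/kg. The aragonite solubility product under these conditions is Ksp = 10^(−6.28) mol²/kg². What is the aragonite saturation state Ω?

Ω = 0.349

Ksp = 10^(−6.28) = 5.248×10^-7
Ω = [Ca²⁺][CO3²⁻]/Ksp = (5.86×10^-3)(0.0313×10^-3) / 5.248×10^-7 = 0.349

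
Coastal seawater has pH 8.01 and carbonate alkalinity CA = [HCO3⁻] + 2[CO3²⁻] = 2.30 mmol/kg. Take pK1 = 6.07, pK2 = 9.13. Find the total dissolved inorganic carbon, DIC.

DIC = 2.17 mmol/kg

CA = [HCO3⁻] + 2[CO3²⁻] = (α₁ + 2α₂)·DIC
At pH 8.01: [H⁺]/K1 = 10^-1.94 = 0.011482, K2/[H⁺] = 10^-1.12 = 0.075858
α₁ = 1/(1 + 0.011482 + 0.075858) = 1/1.0873 = 0.9197; α₂ = α₁·K2/[H⁺] = 0.06976
α₁ + 2α₂ = 1.0592
DIC = CA / (α₁ + 2α₂) = 2.30 / 1.0592 = 2.17 mmol/kg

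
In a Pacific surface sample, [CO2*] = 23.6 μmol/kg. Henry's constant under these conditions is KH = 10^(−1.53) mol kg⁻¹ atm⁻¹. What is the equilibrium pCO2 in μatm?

KH = 10^(−1.53) = 2.951×10^-2 mol kg⁻¹ atm⁻¹
pCO2 = [CO2*]/KH = 23.6×10^-6 / 2.951×10^-2 = 8.00×10^-4 atm = 800 μatm

pCO2 = 800 μatm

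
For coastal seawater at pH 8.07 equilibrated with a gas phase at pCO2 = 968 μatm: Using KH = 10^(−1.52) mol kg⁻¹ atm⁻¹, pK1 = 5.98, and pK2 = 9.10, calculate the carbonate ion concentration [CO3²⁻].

[CO3²⁻] = 0.336 mmol/kg

[CO2*] = KH · pCO2 = 10^(−1.52) × 968×10^-6 = 2.923×10^-5 mol/kg
α₀ = 1/(1 + K1/[H⁺] + K1K2/[H⁺]²) = 1/(1 + 10^+2.09 + 10^+1.06) = 0.007380
DIC = [CO2*]/α₀ = 2.923×10^-5 / 0.007380 = 3.961 mmol/kg
[CO3²⁻] = α₂·DIC; α₂ = 0.08473, so [CO3²⁻] = 0.08473 × 3.961 = 0.336 mmol/kg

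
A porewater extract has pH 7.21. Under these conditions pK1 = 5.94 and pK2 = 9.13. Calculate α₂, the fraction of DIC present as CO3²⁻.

α₂ = 0.0113

α₂ = 1 / (1 + [H⁺]/K2 + [H⁺]²/(K1K2)) = 1 / (1 + 10^+1.92 + 10^+0.65)
   = 1 / (1 + 83.176 + 4.4668) = 1/88.643 = 0.01128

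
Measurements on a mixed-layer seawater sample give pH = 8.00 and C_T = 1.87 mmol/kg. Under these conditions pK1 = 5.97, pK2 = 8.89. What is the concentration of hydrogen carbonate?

α₁ = 1 / (1 + [H⁺]/K1 + K2/[H⁺]) = 1 / (1 + 10^-2.03 + 10^-0.89)
   = 1 / (1 + 0.0093325 + 0.12882) = 1/1.1382 = 0.8786
[HCO3⁻] = α₁ × DIC = 0.8786 × 1.87 = 1.64 mmol/kg

[HCO3⁻] = 1.64 mmol/kg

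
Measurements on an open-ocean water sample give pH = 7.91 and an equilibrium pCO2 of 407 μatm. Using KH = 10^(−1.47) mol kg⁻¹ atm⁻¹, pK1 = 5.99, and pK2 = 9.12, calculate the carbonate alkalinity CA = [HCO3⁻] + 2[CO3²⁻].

[CO2*] = KH · pCO2 = 10^(−1.47) × 407×10^-6 = 1.379×10^-5 mol/kg
α₀ = 1/(1 + K1/[H⁺] + K1K2/[H⁺]²) = 1/(1 + 10^+1.92 + 10^+0.71) = 0.01120
DIC = [CO2*]/α₀ = 1.379×10^-5 / 0.01120 = 1.232 mmol/kg
CA = (α₁ + 2α₂)·DIC = (0.9314 + 2×0.05743) × 1.232 = 1.29 mmol/kg

CA = 1.29 mmol/kg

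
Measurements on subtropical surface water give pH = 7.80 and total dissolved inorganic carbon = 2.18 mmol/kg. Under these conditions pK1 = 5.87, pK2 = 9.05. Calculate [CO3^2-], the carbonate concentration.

[CO3²⁻] = 0.115 mmol/kg

α₂ = 1 / (1 + [H⁺]/K2 + [H⁺]²/(K1K2)) = 1 / (1 + 10^+1.25 + 10^-0.68)
   = 1 / (1 + 17.783 + 0.20893) = 1/18.992 = 0.05265
[CO3²⁻] = α₂ × DIC = 0.05265 × 2.18 = 0.115 mmol/kg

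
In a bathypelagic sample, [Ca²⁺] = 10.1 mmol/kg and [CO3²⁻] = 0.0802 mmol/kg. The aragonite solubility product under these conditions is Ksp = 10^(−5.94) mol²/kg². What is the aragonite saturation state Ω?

Ksp = 10^(−5.94) = 1.148×10^-6
Ω = [Ca²⁺][CO3²⁻]/Ksp = (10.1×10^-3)(0.0802×10^-3) / 1.148×10^-6 = 0.705

Ω = 0.705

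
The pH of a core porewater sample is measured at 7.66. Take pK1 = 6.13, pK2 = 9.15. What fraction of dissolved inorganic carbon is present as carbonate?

α₂ = 0.0305

α₂ = 1 / (1 + [H⁺]/K2 + [H⁺]²/(K1K2)) = 1 / (1 + 10^+1.49 + 10^-0.04)
   = 1 / (1 + 30.903 + 0.91201) = 1/32.815 = 0.03047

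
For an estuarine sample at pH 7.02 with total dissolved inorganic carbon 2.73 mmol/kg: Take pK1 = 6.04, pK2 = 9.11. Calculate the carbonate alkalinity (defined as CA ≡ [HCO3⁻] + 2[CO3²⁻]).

CA = [HCO3⁻] + 2[CO3²⁻] = (α₁ + 2α₂)·DIC
At pH 7.02: [H⁺]/K1 = 10^-0.98 = 0.10471, K2/[H⁺] = 10^-2.09 = 0.0081283
α₁ = 1/(1 + 0.10471 + 0.0081283) = 1/1.1128 = 0.8986; α₂ = α₁·K2/[H⁺] = 0.007304
α₁ + 2α₂ = 0.9132
CA = 0.9132 × 2.73 = 2.49 mmol/kg

CA = 2.49 mmol/kg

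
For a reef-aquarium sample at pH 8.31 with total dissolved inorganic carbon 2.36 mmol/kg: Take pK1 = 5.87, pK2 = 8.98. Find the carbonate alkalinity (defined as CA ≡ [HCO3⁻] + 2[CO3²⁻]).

CA = 2.77 mmol/kg

CA = [HCO3⁻] + 2[CO3²⁻] = (α₁ + 2α₂)·DIC
At pH 8.31: [H⁺]/K1 = 10^-2.44 = 0.0036308, K2/[H⁺] = 10^-0.67 = 0.21380
α₁ = 1/(1 + 0.0036308 + 0.21380) = 1/1.2174 = 0.8214; α₂ = α₁·K2/[H⁺] = 0.1756
α₁ + 2α₂ = 1.1726
CA = 1.1726 × 2.36 = 2.77 mmol/kg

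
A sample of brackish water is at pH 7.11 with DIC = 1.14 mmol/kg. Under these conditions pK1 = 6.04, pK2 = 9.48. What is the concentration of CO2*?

α₀ = 1 / (1 + K1/[H⁺] + K1K2/[H⁺]²) = 1 / (1 + 10^+1.07 + 10^-1.30)
   = 1 / (1 + 11.749 + 0.050119) = 1/12.799 = 0.07813
[CO2*] = α₀ × DIC = 0.07813 × 1.14 = 0.0891 mmol/kg

[CO2*] = 0.0891 mmol/kg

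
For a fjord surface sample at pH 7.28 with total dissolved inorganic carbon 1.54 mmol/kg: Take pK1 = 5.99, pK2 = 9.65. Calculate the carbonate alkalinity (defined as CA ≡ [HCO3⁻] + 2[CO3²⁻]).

CA = 1.47 mmol/kg

CA = [HCO3⁻] + 2[CO3²⁻] = (α₁ + 2α₂)·DIC
At pH 7.28: [H⁺]/K1 = 10^-1.29 = 0.051286, K2/[H⁺] = 10^-2.37 = 0.0042658
α₁ = 1/(1 + 0.051286 + 0.0042658) = 1/1.0556 = 0.9474; α₂ = α₁·K2/[H⁺] = 0.004041
α₁ + 2α₂ = 0.9555
CA = 0.9555 × 1.54 = 1.47 mmol/kg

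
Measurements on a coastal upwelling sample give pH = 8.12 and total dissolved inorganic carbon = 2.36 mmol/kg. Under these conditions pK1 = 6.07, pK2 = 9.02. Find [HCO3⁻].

α₁ = 1 / (1 + [H⁺]/K1 + K2/[H⁺]) = 1 / (1 + 10^-2.05 + 10^-0.90)
   = 1 / (1 + 0.0089125 + 0.12589) = 1/1.1348 = 0.8812
[HCO3⁻] = α₁ × DIC = 0.8812 × 2.36 = 2.08 mmol/kg

[HCO3⁻] = 2.08 mmol/kg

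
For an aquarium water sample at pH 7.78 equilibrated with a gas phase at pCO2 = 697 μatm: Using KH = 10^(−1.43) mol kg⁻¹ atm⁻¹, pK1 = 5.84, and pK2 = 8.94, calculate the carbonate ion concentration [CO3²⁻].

[CO2*] = KH · pCO2 = 10^(−1.43) × 697×10^-6 = 2.590×10^-5 mol/kg
α₀ = 1/(1 + K1/[H⁺] + K1K2/[H⁺]²) = 1/(1 + 10^+1.94 + 10^+0.78) = 0.01062
DIC = [CO2*]/α₀ = 2.590×10^-5 / 0.01062 = 2.437 mmol/kg
[CO3²⁻] = α₂·DIC; α₂ = 0.06402, so [CO3²⁻] = 0.06402 × 2.437 = 0.156 mmol/kg

[CO3²⁻] = 0.156 mmol/kg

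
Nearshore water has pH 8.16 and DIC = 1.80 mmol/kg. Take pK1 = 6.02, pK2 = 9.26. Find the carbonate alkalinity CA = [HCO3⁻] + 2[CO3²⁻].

CA = [HCO3⁻] + 2[CO3²⁻] = (α₁ + 2α₂)·DIC
At pH 8.16: [H⁺]/K1 = 10^-2.14 = 0.0072444, K2/[H⁺] = 10^-1.10 = 0.079433
α₁ = 1/(1 + 0.0072444 + 0.079433) = 1/1.0867 = 0.9202; α₂ = α₁·K2/[H⁺] = 0.07310
α₁ + 2α₂ = 1.0664
CA = 1.0664 × 1.80 = 1.92 mmol/kg

CA = 1.92 mmol/kg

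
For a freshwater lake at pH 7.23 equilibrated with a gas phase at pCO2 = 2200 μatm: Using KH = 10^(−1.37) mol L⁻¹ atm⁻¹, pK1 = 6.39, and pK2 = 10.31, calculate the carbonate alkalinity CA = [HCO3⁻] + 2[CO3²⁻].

[CO2*] = KH · pCO2 = 10^(−1.37) × 2200×10^-6 = 9.385×10^-5 mol/L
α₀ = 1/(1 + K1/[H⁺] + K1K2/[H⁺]²) = 1/(1 + 10^+0.84 + 10^-2.24) = 0.1262
DIC = [CO2*]/α₀ = 9.385×10^-5 / 0.1262 = 0.7437 mmol/L
CA = (α₁ + 2α₂)·DIC = (0.8731 + 2×0.0007262) × 0.7437 = 0.650 mmol/L

CA = 0.650 mmol/L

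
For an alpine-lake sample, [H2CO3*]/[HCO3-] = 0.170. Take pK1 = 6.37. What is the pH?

From K1 = [H⁺][HCO3-]/[H2CO3*]:  pH = pK1 − log₁₀([H2CO3*]/[HCO3-])
log₁₀(0.170) = -0.770
pH = 6.37 − (-0.770) = 7.14

pH = 7.14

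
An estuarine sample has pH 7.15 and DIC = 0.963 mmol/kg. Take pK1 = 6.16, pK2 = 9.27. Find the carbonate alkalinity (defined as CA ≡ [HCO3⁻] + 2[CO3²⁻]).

CA = 0.881 mmol/kg

CA = [HCO3⁻] + 2[CO3²⁻] = (α₁ + 2α₂)·DIC
At pH 7.15: [H⁺]/K1 = 10^-0.99 = 0.10233, K2/[H⁺] = 10^-2.12 = 0.0075858
α₁ = 1/(1 + 0.10233 + 0.0075858) = 1/1.1099 = 0.9010; α₂ = α₁·K2/[H⁺] = 0.006835
α₁ + 2α₂ = 0.9146
CA = 0.9146 × 0.963 = 0.881 mmol/kg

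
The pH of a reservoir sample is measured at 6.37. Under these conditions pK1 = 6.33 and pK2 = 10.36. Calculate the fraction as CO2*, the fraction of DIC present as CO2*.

α₀ = 1 / (1 + K1/[H⁺] + K1K2/[H⁺]²) = 1 / (1 + 10^+0.04 + 10^-3.95)
   = 1 / (1 + 1.0965 + 0.00011220) = 1/2.0966 = 0.4770

α₀ = 0.477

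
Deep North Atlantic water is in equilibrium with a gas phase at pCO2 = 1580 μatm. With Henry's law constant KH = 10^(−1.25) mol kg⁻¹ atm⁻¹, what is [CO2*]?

[CO2*] = 88.8 μmol/kg

KH = 10^(−1.25) = 5.623×10^-2 mol kg⁻¹ atm⁻¹
[CO2*] = KH · pCO2 = 5.623×10^-2 × 1580×10^-6 atm = 8.88×10^-5 mol/kg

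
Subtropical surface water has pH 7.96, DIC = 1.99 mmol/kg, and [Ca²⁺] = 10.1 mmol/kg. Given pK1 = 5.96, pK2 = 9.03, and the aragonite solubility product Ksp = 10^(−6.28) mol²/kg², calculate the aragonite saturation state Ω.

α₂ = 1 / (1 + [H⁺]/K2 + [H⁺]²/(K1K2)) = 1 / (1 + 10^+1.07 + 10^-0.93)
   = 1 / (1 + 11.749 + 0.11749) = 1/12.866 = 0.07772
[CO3²⁻] = α₂ × DIC = 0.07772 × 1.99 = 0.1547 mmol/kg
Ksp = 10^(−6.28) = 5.248×10^-7
Ω = [Ca²⁺][CO3²⁻]/Ksp = (10.1×10^-3)(1.547×10^-4) / 5.248×10^-7 = 2.98

Ω = 2.98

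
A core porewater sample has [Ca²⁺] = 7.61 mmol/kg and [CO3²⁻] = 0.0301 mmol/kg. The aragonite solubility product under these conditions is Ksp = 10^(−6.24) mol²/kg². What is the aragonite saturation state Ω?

Ω = 0.398

Ksp = 10^(−6.24) = 5.754×10^-7
Ω = [Ca²⁺][CO3²⁻]/Ksp = (7.61×10^-3)(0.0301×10^-3) / 5.754×10^-7 = 0.398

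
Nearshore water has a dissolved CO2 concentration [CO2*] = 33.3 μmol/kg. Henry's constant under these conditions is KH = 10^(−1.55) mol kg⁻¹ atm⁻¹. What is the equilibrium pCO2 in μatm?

pCO2 = 1180 μatm

KH = 10^(−1.55) = 2.818×10^-2 mol kg⁻¹ atm⁻¹
pCO2 = [CO2*]/KH = 33.3×10^-6 / 2.818×10^-2 = 1.18×10^-3 atm = 1180 μatm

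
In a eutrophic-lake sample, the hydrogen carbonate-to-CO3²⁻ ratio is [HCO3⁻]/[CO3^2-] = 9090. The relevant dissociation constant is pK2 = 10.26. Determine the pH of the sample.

pH = 6.30

From K2 = [H⁺][CO3^2-]/[HCO3⁻]:  pH = pK2 − log₁₀([HCO3⁻]/[CO3^2-])
log₁₀(9090) = +3.959
pH = 10.26 − (+3.959) = 6.30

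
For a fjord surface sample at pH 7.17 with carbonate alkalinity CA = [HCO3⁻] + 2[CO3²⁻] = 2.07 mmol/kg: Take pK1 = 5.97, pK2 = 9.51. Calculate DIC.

CA = [HCO3⁻] + 2[CO3²⁻] = (α₁ + 2α₂)·DIC
At pH 7.17: [H⁺]/K1 = 10^-1.20 = 0.063096, K2/[H⁺] = 10^-2.34 = 0.0045709
α₁ = 1/(1 + 0.063096 + 0.0045709) = 1/1.0677 = 0.9366; α₂ = α₁·K2/[H⁺] = 0.004281
α₁ + 2α₂ = 0.9452
DIC = CA / (α₁ + 2α₂) = 2.07 / 0.9452 = 2.19 mmol/kg

DIC = 2.19 mmol/kg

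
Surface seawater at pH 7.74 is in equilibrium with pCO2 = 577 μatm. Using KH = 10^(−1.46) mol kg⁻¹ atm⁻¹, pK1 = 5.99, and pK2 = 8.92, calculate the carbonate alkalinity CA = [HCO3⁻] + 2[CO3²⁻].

CA = 1.27 mmol/kg

[CO2*] = KH · pCO2 = 10^(−1.46) × 577×10^-6 = 2.001×10^-5 mol/kg
α₀ = 1/(1 + K1/[H⁺] + K1K2/[H⁺]²) = 1/(1 + 10^+1.75 + 10^+0.57) = 0.01641
DIC = [CO2*]/α₀ = 2.001×10^-5 / 0.01641 = 1.219 mmol/kg
CA = (α₁ + 2α₂)·DIC = (0.9226 + 2×0.06096) × 1.219 = 1.27 mmol/kg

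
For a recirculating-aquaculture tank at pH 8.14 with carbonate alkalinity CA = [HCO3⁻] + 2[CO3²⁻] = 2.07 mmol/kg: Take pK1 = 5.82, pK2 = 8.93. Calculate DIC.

CA = [HCO3⁻] + 2[CO3²⁻] = (α₁ + 2α₂)·DIC
At pH 8.14: [H⁺]/K1 = 10^-2.32 = 0.0047863, K2/[H⁺] = 10^-0.79 = 0.16218
α₁ = 1/(1 + 0.0047863 + 0.16218) = 1/1.1670 = 0.8569; α₂ = α₁·K2/[H⁺] = 0.1390
α₁ + 2α₂ = 1.1349
DIC = CA / (α₁ + 2α₂) = 2.07 / 1.1349 = 1.82 mmol/kg

DIC = 1.82 mmol/kg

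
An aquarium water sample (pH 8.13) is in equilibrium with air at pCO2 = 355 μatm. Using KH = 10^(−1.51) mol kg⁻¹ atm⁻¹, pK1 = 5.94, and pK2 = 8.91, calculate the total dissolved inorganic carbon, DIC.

[CO2*] = KH · pCO2 = 10^(−1.51) × 355×10^-6 = 1.097×10^-5 mol/kg
α₀ = 1/(1 + K1/[H⁺] + K1K2/[H⁺]²) = 1/(1 + 10^+2.19 + 10^+1.41) = 0.005507
DIC = [CO2*]/α₀ = 1.097×10^-5 / 0.005507 = 1.99 mmol/kg

DIC = 1.99 mmol/kg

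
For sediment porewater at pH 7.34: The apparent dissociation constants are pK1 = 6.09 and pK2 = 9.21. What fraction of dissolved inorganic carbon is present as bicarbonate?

α₁ = 0.935

α₁ = 1 / (1 + [H⁺]/K1 + K2/[H⁺]) = 1 / (1 + 10^-1.25 + 10^-1.87)
   = 1 / (1 + 0.056234 + 0.013490) = 1/1.0697 = 0.9348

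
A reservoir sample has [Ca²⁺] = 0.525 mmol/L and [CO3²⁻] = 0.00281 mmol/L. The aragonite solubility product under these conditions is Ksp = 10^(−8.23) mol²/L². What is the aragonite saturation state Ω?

Ksp = 10^(−8.23) = 5.888×10^-9
Ω = [Ca²⁺][CO3²⁻]/Ksp = (0.525×10^-3)(0.00281×10^-3) / 5.888×10^-9 = 0.251

Ω = 0.251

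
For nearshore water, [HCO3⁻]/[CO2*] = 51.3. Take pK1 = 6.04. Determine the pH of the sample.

pH = 7.75

From K1 = [H⁺][HCO3⁻]/[CO2*]:  pH = pK1 + log₁₀([HCO3⁻]/[CO2*])
log₁₀(51.3) = +1.710
pH = 6.04 + (+1.710) = 7.75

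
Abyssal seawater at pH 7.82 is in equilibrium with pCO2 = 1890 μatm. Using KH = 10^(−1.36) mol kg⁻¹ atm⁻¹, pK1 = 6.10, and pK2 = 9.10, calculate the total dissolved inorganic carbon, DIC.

[CO2*] = KH · pCO2 = 10^(−1.36) × 1890×10^-6 = 8.250×10^-5 mol/kg
α₀ = 1/(1 + K1/[H⁺] + K1K2/[H⁺]²) = 1/(1 + 10^+1.72 + 10^+0.44) = 0.01778
DIC = [CO2*]/α₀ = 8.250×10^-5 / 0.01778 = 4.64 mmol/kg

DIC = 4.64 mmol/kg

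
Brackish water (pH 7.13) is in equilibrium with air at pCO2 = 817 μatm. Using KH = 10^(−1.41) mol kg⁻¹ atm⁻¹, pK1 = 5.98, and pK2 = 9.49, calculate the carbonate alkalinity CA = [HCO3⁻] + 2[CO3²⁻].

[CO2*] = KH · pCO2 = 10^(−1.41) × 817×10^-6 = 3.178×10^-5 mol/kg
α₀ = 1/(1 + K1/[H⁺] + K1K2/[H⁺]²) = 1/(1 + 10^+1.15 + 10^-1.21) = 0.06585
DIC = [CO2*]/α₀ = 3.178×10^-5 / 0.06585 = 0.4827 mmol/kg
CA = (α₁ + 2α₂)·DIC = (0.9301 + 2×0.004060) × 0.4827 = 0.453 mmol/kg

CA = 0.453 mmol/kg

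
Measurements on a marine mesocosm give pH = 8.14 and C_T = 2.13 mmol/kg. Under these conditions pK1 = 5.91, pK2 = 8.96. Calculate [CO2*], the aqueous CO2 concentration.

[CO2*] = 10.8 μmol/kg

α₀ = 1 / (1 + K1/[H⁺] + K1K2/[H⁺]²) = 1 / (1 + 10^+2.23 + 10^+1.41)
   = 1 / (1 + 169.82 + 25.704) = 1/196.53 = 0.005088
[CO2*] = α₀ × DIC = 0.005088 × 2.13 = 0.0108 mmol/kg = 10.8 μmol/kg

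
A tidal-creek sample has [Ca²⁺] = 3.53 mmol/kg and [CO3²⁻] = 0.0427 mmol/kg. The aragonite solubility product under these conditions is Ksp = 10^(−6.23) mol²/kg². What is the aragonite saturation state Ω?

Ksp = 10^(−6.23) = 5.888×10^-7
Ω = [Ca²⁺][CO3²⁻]/Ksp = (3.53×10^-3)(0.0427×10^-3) / 5.888×10^-7 = 0.256

Ω = 0.256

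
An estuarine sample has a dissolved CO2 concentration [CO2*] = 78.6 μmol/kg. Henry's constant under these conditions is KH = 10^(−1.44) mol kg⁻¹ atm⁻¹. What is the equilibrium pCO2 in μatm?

KH = 10^(−1.44) = 3.631×10^-2 mol kg⁻¹ atm⁻¹
pCO2 = [CO2*]/KH = 78.6×10^-6 / 3.631×10^-2 = 2.16×10^-3 atm = 2160 μatm

pCO2 = 2160 μatm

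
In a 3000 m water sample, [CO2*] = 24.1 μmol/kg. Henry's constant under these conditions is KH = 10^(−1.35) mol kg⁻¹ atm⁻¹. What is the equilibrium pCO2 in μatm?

pCO2 = 540 μatm

KH = 10^(−1.35) = 4.467×10^-2 mol kg⁻¹ atm⁻¹
pCO2 = [CO2*]/KH = 24.1×10^-6 / 4.467×10^-2 = 5.40×10^-4 atm = 540 μatm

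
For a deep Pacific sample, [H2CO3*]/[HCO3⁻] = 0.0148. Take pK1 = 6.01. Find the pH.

From K1 = [H⁺][HCO3⁻]/[H2CO3*]:  pH = pK1 − log₁₀([H2CO3*]/[HCO3⁻])
log₁₀(0.0148) = -1.830
pH = 6.01 − (-1.830) = 7.84

pH = 7.84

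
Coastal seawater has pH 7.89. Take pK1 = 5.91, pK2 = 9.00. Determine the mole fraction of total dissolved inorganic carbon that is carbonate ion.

α₂ = 0.0713

α₂ = 1 / (1 + [H⁺]/K2 + [H⁺]²/(K1K2)) = 1 / (1 + 10^+1.11 + 10^-0.87)
   = 1 / (1 + 12.882 + 0.13490) = 1/14.017 = 0.07134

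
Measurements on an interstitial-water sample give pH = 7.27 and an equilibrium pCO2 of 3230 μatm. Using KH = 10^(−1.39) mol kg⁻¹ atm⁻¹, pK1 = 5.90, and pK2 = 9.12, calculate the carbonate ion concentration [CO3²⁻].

[CO3²⁻] = 0.0436 mmol/kg

[CO2*] = KH · pCO2 = 10^(−1.39) × 3230×10^-6 = 1.316×10^-4 mol/kg
α₀ = 1/(1 + K1/[H⁺] + K1K2/[H⁺]²) = 1/(1 + 10^+1.37 + 10^-0.48) = 0.04037
DIC = [CO2*]/α₀ = 1.316×10^-4 / 0.04037 = 3.260 mmol/kg
[CO3²⁻] = α₂·DIC; α₂ = 0.01337, so [CO3²⁻] = 0.01337 × 3.260 = 0.0436 mmol/kg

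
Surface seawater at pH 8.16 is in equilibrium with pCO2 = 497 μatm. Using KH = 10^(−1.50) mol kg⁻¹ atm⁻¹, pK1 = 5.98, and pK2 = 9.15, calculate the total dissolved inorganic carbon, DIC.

DIC = 2.64 mmol/kg

[CO2*] = KH · pCO2 = 10^(−1.50) × 497×10^-6 = 1.572×10^-5 mol/kg
α₀ = 1/(1 + K1/[H⁺] + K1K2/[H⁺]²) = 1/(1 + 10^+2.18 + 10^+1.19) = 0.005958
DIC = [CO2*]/α₀ = 1.572×10^-5 / 0.005958 = 2.64 mmol/kg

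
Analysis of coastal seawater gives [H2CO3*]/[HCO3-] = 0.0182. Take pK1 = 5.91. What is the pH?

pH = 7.65

From K1 = [H⁺][HCO3-]/[H2CO3*]:  pH = pK1 − log₁₀([H2CO3*]/[HCO3-])
log₁₀(0.0182) = -1.740
pH = 5.91 − (-1.740) = 7.65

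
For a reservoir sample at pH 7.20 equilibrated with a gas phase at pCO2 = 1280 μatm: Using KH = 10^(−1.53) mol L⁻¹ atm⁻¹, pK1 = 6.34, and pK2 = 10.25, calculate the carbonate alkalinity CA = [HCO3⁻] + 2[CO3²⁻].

CA = 0.274 mmol/L

[CO2*] = KH · pCO2 = 10^(−1.53) × 1280×10^-6 = 3.778×10^-5 mol/L
α₀ = 1/(1 + K1/[H⁺] + K1K2/[H⁺]²) = 1/(1 + 10^+0.86 + 10^-2.19) = 0.1212
DIC = [CO2*]/α₀ = 3.778×10^-5 / 0.1212 = 0.3117 mmol/L
CA = (α₁ + 2α₂)·DIC = (0.8780 + 2×0.0007825) × 0.3117 = 0.274 mmol/L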